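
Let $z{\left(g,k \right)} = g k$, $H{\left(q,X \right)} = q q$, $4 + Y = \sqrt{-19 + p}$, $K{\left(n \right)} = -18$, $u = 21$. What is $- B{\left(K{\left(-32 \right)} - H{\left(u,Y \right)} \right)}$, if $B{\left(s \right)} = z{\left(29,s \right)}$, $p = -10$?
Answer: $13311$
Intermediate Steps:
$Y = -4 + i \sqrt{29}$ ($Y = -4 + \sqrt{-19 - 10} = -4 + \sqrt{-29} = -4 + i \sqrt{29} \approx -4.0 + 5.3852 i$)
$H{\left(q,X \right)} = q^{2}$
$B{\left(s \right)} = 29 s$
$- B{\left(K{\left(-32 \right)} - H{\left(u,Y \right)} \right)} = - 29 \left(-18 - 21^{2}\right) = - 29 \left(-18 - 441\right) = - 29 \left(-459\right) = \left(-1\right) \left(-13311\right) = 13311$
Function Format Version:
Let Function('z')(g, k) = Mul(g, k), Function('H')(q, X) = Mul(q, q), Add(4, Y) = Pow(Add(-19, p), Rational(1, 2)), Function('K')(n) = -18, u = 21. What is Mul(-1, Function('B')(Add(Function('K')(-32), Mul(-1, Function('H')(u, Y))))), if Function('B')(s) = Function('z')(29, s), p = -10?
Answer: 13311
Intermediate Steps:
Y = Add(-4, Mul(I, Pow(29, Rational(1, 2)))) (Y = Add(-4, Pow(Add(-19, -10), Rational(1, 2))) = Add(-4, Pow(-29, Rational(1, 2))) = Add(-4, Mul(I, Pow(29, Rational(1, 2)))) ≈ Add(-4.0000, Mul(5.3852, I)))
Function('H')(q, X) = Pow(q, 2)
Function('B')(s) = Mul(29, s)
Mul(-1, Function('B')(Add(Function('K')(-32), Mul(-1, Function('H')(u, Y))))) = Mul(-1, Mul(29, Add(-18, Mul(-1, Pow(21, 2))))) = Mul(-1, Mul(29, Add(-18, Mul(-1, 441)))) = Mul(-1, Mul(29, Add(-18, -441))) = Mul(-1, Mul(29, -459)) = Mul(-1, -13311) = 13311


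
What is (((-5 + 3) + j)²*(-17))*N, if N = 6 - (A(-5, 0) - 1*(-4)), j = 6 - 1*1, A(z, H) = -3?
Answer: -765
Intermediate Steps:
j = 5 (j = 6 - 1 = 5)
N = 5 (N = 6 - (-3 - 1*(-4)) = 6 - (-3 + 4) = 6 - 1*1 = 6 - 1 = 5)
(((-5 + 3) + j)²*(-17))*N = (((-5 + 3) + 5)²*(-17))*5 = ((-2 + 5)²*(-17))*5 = (3²*(-17))*5 = (9*(-17))*5 = -153*5 = -765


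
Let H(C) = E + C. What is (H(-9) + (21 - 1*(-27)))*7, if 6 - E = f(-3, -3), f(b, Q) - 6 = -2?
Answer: 287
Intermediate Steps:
f(b, Q) = 4 (f(b, Q) = 6 - 2 = 4)
E = 2 (E = 6 - 1*4 = 6 - 4 = 2)
H(C) = 2 + C
(H(-9) + (21 - 1*(-27)))*7 = ((2 - 9) + (21 - 1*(-27)))*7 = (-7 + (21 + 27))*7 = (-7 + 48)*7 = 41*7 = 287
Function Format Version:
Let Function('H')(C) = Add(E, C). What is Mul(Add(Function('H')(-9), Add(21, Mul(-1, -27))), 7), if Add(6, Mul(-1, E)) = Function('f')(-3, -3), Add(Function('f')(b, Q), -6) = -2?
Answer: 287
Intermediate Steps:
Function('f')(b, Q) = 4 (Function('f')(b, Q) = Add(6, -2) = 4)
E = 2 (E = Add(6, Mul(-1, 4)) = Add(6, -4) = 2)
Function('H')(C) = Add(2, C)
Mul(Add(Function('H')(-9), Add(21, Mul(-1, -27))), 7) = Mul(Add(Add(2, -9), Add(21, Mul(-1, -27))), 7) = Mul(Add(-7, Add(21, 27)), 7) = Mul(Add(-7, 48), 7) = Mul(41, 7) = 287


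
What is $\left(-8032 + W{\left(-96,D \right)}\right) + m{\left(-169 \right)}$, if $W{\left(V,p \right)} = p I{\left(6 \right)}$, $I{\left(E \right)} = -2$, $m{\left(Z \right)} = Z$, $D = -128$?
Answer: $-7945$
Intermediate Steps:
$W{\left(V,p \right)} = - 2 p$ ($W{\left(V,p \right)} = p \left(-2\right) = - 2 p$)
$\left(-8032 + W{\left(-96,D \right)}\right) + m{\left(-169 \right)} = \left(-8032 - -256\right) - 169 = \left(-8032 + 256\right) - 169 = -7776 - 169 = -7945$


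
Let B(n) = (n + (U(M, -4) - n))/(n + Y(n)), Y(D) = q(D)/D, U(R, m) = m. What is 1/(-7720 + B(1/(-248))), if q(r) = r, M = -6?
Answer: -247/1907832 ≈ -0.00012947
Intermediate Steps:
Y(D) = 1 (Y(D) = D/D = 1)
B(n) = -4/(1 + n) (B(n) = (n + (-4 - n))/(n + 1) = -4/(1 + n))
1/(-7720 + B(1/(-248))) = 1/(-7720 - 4/(1 + 1/(-248))) = 1/(-7720 - 4/(1 - 1/248)) = 1/(-7720 - 4/247/248) = 1/(-7720 - 4*248/247) = 1/(-7720 - 992/247) = 1/(-1907832/247) = -247/1907832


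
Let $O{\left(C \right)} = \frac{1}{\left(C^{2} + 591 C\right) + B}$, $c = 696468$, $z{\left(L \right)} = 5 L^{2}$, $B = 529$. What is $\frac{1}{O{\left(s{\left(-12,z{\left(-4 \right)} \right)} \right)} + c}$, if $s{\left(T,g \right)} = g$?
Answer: $\frac{54209}{37754833813} \approx 1.4358 \cdot 10^{-6}$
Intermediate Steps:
$O{\left(C \right)} = \frac{1}{529 + C^{2} + 591 C}$ ($O{\left(C \right)} = \frac{1}{\left(C^{2} + 591 C\right) + 529} = \frac{1}{529 + C^{2} + 591 C}$)
$\frac{1}{O{\left(s{\left(-12,z{\left(-4 \right)} \right)} \right)} + c} = \frac{1}{\frac{1}{529 + \left(5 \left(-4\right)^{2}\right)^{2} + 591 \cdot 5 \left(-4\right)^{2}} + 696468} = \frac{1}{\frac{1}{529 + \left(5 \cdot 16\right)^{2} + 591 \cdot 5 \cdot 16} + 696468} = \frac{1}{\frac{1}{529 + 80^{2} + 591 \cdot 80} + 696468} = \frac{1}{\frac{1}{529 + 6400 + 47280} + 696468} = \frac{1}{\frac{1}{54209} + 696468} = \frac{1}{\frac{37754833813}{54209}} = \frac{54209}{37754833813}$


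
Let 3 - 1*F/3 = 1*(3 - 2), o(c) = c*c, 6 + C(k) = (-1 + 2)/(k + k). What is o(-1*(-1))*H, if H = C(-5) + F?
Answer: -⅒ ≈ -0.10000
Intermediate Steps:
C(k) = -6 + 1/(2*k) (C(k) = -6 + (-1 + 2)/(k + k) = -6 + 1/(2*k))
o(c) = c²
F = 6 (F = 9 - 3*(3 - 2) = 9 - 3 = 6)
H = -⅒ (H = (-6 + (½)/(-5)) + 6 = (-6 + (½)*(-⅕)) + 6 = (-6 - ⅒) + 6 = -61/10 + 6 = -⅒ ≈ -0.10000)
o(-1*(-1))*H = (-1*(-1))²*(-⅒) = 1²*(-⅒) = 1*(-⅒) = -⅒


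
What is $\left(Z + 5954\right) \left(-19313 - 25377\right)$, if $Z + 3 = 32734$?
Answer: $-1728832650$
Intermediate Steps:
$Z = 32731$ ($Z = -3 + 32734 = 32731$)
$\left(Z + 5954\right) \left(-19313 - 25377\right) = \left(32731 + 5954\right) \left(-19313 - 25377\right) = 38685 \left(-44690\right) = -1728832650$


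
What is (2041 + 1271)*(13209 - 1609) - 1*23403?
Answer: 38395797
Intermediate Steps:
(2041 + 1271)*(13209 - 1609) - 1*23403 = 3312*11600 - 23403 = 38419200 - 23403 = 38395797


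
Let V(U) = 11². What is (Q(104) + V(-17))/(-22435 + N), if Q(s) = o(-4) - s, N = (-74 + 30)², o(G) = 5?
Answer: -22/20499 ≈ -0.0010732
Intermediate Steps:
V(U) = 121
N = 1936 (N = (-44)² = 1936)
Q(s) = 5 - s
(Q(104) + V(-17))/(-22435 + N) = ((5 - 1*104) + 121)/(-22435 + 1936) = ((5 - 104) + 121)/(-20499) = (-99 + 121)*(-1/20499) = 22*(-1/20499) = -22/20499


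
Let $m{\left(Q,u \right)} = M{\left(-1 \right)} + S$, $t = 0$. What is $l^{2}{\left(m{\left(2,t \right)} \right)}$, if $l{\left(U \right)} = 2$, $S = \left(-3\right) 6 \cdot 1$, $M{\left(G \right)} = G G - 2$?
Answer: $4$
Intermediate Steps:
$M{\left(G \right)} = -2 + G^{2}$ ($M{\left(G \right)} = G^{2} - 2 = -2 + G^{2}$)
$S = -18$ ($S = \left(-18\right) 1 = -18$)
$m{\left(Q,u \right)} = -19$ ($m{\left(Q,u \right)} = \left(-2 + \left(-1\right)^{2}\right) - 18 = \left(-2 + 1\right) - 18 = -1 - 18 = -19$)
$l^{2}{\left(m{\left(2,t \right)} \right)} = 2^{2} = 4$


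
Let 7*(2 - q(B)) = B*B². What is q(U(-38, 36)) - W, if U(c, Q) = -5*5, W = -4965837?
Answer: 34776498/7 ≈ 4.9681e+6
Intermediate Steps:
U(c, Q) = -25
q(B) = 2 - B³/7 (q(B) = 2 - B*B²/7 = 2 - B³/7)
q(U(-38, 36)) - W = (2 - ⅐*(-25)³) - 1*(-4965837) = (2 - ⅐*(-15625)) + 4965837 = (2 + 15625/7) + 4965837 = 15639/7 + 4965837 = 34776498/7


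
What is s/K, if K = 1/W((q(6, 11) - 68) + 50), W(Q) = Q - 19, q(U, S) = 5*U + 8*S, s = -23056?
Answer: -1867536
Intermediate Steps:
W(Q) = -19 + Q
K = 1/81 (K = 1/(-19 + (((5*6 + 8*11) - 68) + 50)) = 1/(-19 + (((30 + 88) - 68) + 50)) = 1/(-19 + ((118 - 68) + 50)) = 1/(-19 + (50 + 50)) = 1/(-19 + 100) = 1/81 ≈ 0.012346)
s/K = -23056/1/81 = -23056*81 = -1867536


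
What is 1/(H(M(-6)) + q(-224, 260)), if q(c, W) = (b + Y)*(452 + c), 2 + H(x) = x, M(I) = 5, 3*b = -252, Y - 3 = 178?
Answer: 1/22119 ≈ 4.5210e-5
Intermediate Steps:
Y = 181 (Y = 3 + 178 = 181)
b = -84 (b = (⅓)*(-252) = -84)
H(x) = -2 + x
q(c, W) = 43844 + 97*c (q(c, W) = (-84 + 181)*(452 + c) = 97*(452 + c) = 43844 + 97*c)
1/(H(M(-6)) + q(-224, 260)) = 1/((-2 + 5) + (43844 + 97*(-224))) = 1/(3 + (43844 - 21728)) = 1/(3 + 22116) = 1/22119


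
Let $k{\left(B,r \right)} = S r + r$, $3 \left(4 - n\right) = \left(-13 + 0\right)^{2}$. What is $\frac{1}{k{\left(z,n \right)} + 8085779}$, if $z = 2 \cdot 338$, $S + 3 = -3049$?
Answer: $\frac{1}{8245448} \approx 1.2128 \cdot 10^{-7}$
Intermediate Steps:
$S = -3052$ ($S = -3 - 3049 = -3052$)
$z = 676$
$n = - \frac{157}{3}$ ($n = 4 - \frac{\left(-13 + 0\right)^{2}}{3} = 4 - \frac{\left(-13\right)^{2}}{3} = 4 - \frac{169}{3} = - \frac{157}{3} \approx -52.333$)
$k{\left(B,r \right)} = - 3051 r$ ($k{\left(B,r \right)} = - 3052 r + r = - 3051 r$)
$\frac{1}{k{\left(z,n \right)} + 8085779} = \frac{1}{\left(-3051\right) \left(- \frac{157}{3}\right) + 8085779} = \frac{1}{159669 + 8085779} = \frac{1}{8245448}$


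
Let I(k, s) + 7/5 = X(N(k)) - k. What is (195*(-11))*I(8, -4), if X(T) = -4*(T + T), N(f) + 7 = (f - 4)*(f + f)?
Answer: 998283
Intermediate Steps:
N(f) = -7 + 2*f*(-4 + f) (N(f) = -7 + (f - 4)*(f + f) = -7 + (-4 + f)*(2*f) = -7 + 2*f*(-4 + f))
X(T) = -8*T
I(k, s) = 273/5 - 16*k² + 63*k (I(k, s) = -7/5 + (-8*(-7 - 8*k + 2*k²) - k) = -7/5 + ((56 - 16*k² + 64*k) - k) = -7/5 + (56 - 16*k² + 63*k) = 273/5 - 16*k² + 63*k)
(195*(-11))*I(8, -4) = (195*(-11))*(273/5 - 16*8² + 63*8) = -2145*(273/5 - 16*64 + 504) = -2145*(273/5 - 1024 + 504) = -2145*(-2327/5) = 998283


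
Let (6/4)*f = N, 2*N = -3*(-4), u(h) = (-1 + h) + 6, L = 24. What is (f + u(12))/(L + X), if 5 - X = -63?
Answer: 21/92 ≈ 0.22826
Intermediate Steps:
X = 68 (X = 5 - 1*(-63) = 5 + 63 = 68)
u(h) = 5 + h
N = 6 (N = (-3*(-4))/2 = (½)*12 = 6)
f = 4 (f = (⅔)*6 = 4)
(f + u(12))/(L + X) = (4 + (5 + 12))/(24 + 68) = (4 + 17)/92 = 21*(1/92) = 21/92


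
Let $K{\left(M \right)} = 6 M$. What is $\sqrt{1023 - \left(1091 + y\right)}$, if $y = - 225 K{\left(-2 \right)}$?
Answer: $4 i \sqrt{173} \approx 52.612 i$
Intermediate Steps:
$y = 2700$ ($y = - 225 \cdot 6 \left(-2\right) = \left(-225\right) \left(-12\right) = 2700$)
$\sqrt{1023 - \left(1091 + y\right)} = \sqrt{1023 - 3791} = \sqrt{-2768} = 4 i \sqrt{173}$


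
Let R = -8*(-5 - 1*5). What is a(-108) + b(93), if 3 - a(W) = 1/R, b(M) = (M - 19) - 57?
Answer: 1599/80 ≈ 19.987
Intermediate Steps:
b(M) = -76 + M (b(M) = (-19 + M) - 57 = -76 + M)
R = 80 (R = -8*(-5 - 5) = -8*(-10) = 80)
a(W) = 239/80 (a(W) = 3 - 1/80 = 239/80)
a(-108) + b(93) = 239/80 + (-76 + 93) = 239/80 + 17 = 1599/80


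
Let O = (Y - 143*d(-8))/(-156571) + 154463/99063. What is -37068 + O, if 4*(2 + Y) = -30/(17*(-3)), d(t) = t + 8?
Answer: -19547112111849925/527353361082 ≈ -37066.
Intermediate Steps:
d(t) = 8 + t
Y = -63/34 (Y = -2 + (-30/(17*(-3)))/4 = -2 + (-30/(-51))/4 = -2 + (-30*(-1/51))/4 = -2 + (¼)*(10/17) = -2 + 5/34 = -63/34 ≈ -1.8529)
O = 822276737651/527353361082 (O = (-63/34 - 143*(8 - 8))/(-156571) + 154463/99063 = (-63/34 - 143*0)*(-1/156571) + 154463*(1/99063) = (-63/34 + 0)*(-1/156571) + 154463/99063 = -63/34*(-1/156571) + 154463/99063 = 63/5323414 + 154463/99063 = 822276737651/527353361082 ≈ 1.5593)
-37068 + O = -37068 + 822276737651/527353361082 = -19547112111849925/527353361082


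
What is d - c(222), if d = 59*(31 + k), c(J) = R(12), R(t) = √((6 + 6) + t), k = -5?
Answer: 1534 - 2*√6 ≈ 1529.1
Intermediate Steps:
R(t) = √(12 + t)
c(J) = 2*√6 (c(J) = √(12 + 12) = √24 = 2*√6)
d = 1534 (d = 59*(31 - 5) = 59*26 = 1534)
d - c(222) = 1534 - 2*√6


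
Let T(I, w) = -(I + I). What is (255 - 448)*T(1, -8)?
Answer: 386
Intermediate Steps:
T(I, w) = -2*I
(255 - 448)*T(1, -8) = (255 - 448)*(-2*1) = -193*(-2) = 386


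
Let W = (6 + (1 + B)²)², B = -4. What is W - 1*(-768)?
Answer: 993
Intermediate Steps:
W = 225 (W = (6 + (1 - 4)²)² = (6 + (-3)²)² = (6 + 9)² = 15² = 225)
W - 1*(-768) = 225 - 1*(-768) = 225 + 768 = 993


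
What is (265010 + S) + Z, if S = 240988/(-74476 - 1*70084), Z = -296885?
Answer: -1152022747/36140 ≈ -31877.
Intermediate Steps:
S = -60247/36140 (S = 240988/(-74476 - 70084) = 240988/(-144560) = 240988*(-1/144560) = -60247/36140 ≈ -1.6670)
(265010 + S) + Z = (265010 - 60247/36140) - 296885 = 9577401153/36140 - 296885 = -1152022747/36140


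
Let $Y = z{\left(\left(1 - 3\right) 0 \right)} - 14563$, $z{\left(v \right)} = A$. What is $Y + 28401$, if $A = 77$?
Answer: $13915$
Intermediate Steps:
$z{\left(v \right)} = 77$
$Y = -14486$ ($Y = 77 - 14563 = -14486$)
$Y + 28401 = -14486 + 28401 = 13915$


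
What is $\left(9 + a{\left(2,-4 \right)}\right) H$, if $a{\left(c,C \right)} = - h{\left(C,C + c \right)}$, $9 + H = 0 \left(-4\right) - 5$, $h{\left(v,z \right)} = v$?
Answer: $-182$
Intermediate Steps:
$H = -14$ ($H = -9 + \left(0 \left(-4\right) - 5\right) = -9 + \left(0 - 5\right) = -9 - 5 = -14$)
$a{\left(c,C \right)} = - C$
$\left(9 + a{\left(2,-4 \right)}\right) H = \left(9 - -4\right) \left(-14\right) = \left(9 + 4\right) \left(-14\right) = 13 \left(-14\right) = -182$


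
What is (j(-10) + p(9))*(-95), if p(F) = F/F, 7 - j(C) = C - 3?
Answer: -1995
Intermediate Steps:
j(C) = 10 - C (j(C) = 7 - (C - 3) = 7 - (-3 + C) = 7 + (3 - C) = 10 - C)
p(F) = 1
(j(-10) + p(9))*(-95) = ((10 - 1*(-10)) + 1)*(-95) = ((10 + 10) + 1)*(-95) = (20 + 1)*(-95) = 21*(-95) = -1995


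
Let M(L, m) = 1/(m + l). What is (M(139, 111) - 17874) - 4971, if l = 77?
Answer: -4294859/188 ≈ -22845.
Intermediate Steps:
M(L, m) = 1/(77 + m) (M(L, m) = 1/(m + 77) = 1/(77 + m))
(M(139, 111) - 17874) - 4971 = (1/(77 + 111) - 17874) - 4971 = (1/188 - 17874) - 4971 = -3360311/188 - 4971 = -4294859/188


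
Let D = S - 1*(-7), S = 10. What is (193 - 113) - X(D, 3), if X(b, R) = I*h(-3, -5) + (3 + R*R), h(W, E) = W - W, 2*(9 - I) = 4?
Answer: 68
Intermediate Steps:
I = 7 (I = 9 - ½*4 = 9 - 2 = 7)
D = 17 (D = 10 - 1*(-7) = 10 + 7 = 17)
h(W, E) = 0
X(b, R) = 3 + R² (X(b, R) = 7*0 + (3 + R*R) = 0 + (3 + R²) = 3 + R²)
(193 - 113) - X(D, 3) = (193 - 113) - (3 + 3²) = 80 - (3 + 9) = 80 - 1*12 = 80 - 12 = 68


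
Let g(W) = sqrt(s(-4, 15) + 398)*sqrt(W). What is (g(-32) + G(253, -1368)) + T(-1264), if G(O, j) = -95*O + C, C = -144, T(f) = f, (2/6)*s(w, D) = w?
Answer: -25443 + 8*I*sqrt(193) ≈ -25443.0 + 111.14*I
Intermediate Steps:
s(w, D) = 3*w
G(O, j) = -144 - 95*O (G(O, j) = -95*O - 144 = -144 - 95*O)
g(W) = sqrt(386)*sqrt(W) (g(W) = sqrt(3*(-4) + 398)*sqrt(W) = sqrt(-12 + 398)*sqrt(W) = sqrt(386)*sqrt(W))
(g(-32) + G(253, -1368)) + T(-1264) = (sqrt(386)*sqrt(-32) + (-144 - 95*253)) - 1264 = (sqrt(386)*(4*I*sqrt(2)) + (-144 - 24035)) - 1264 = (8*I*sqrt(193) - 24179) - 1264 = (-24179 + 8*I*sqrt(193)) - 1264 = -25443 + 8*I*sqrt(193)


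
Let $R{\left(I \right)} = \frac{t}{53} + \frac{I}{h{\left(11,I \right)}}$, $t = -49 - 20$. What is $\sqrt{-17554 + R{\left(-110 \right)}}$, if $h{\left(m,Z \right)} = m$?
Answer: $\frac{i \sqrt{49340933}}{53} \approx 132.53 i$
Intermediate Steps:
$t = -69$
$R{\left(I \right)} = - \frac{69}{53} + \frac{I}{11}$
$\sqrt{-17554 + R{\left(-110 \right)}} = \sqrt{-17554 + \left(- \frac{69}{53} + \frac{1}{11} \left(-110\right)\right)} = \sqrt{-17554 - \frac{599}{53}} = \sqrt{- \frac{930961}{53}} = \frac{i \sqrt{49340933}}{53}$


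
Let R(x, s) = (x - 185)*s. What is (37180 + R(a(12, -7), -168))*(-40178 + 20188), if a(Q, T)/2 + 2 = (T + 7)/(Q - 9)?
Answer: -1377950680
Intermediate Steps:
a(Q, T) = -4 + 2*(7 + T)/(-9 + Q) (a(Q, T) = -4 + 2*((T + 7)/(Q - 9)) = -4 + 2*((7 + T)/(-9 + Q)) = -4 + 2*(7 + T)/(-9 + Q))
R(x, s) = s*(-185 + x) (R(x, s) = (-185 + x)*s = s*(-185 + x))
(37180 + R(a(12, -7), -168))*(-40178 + 20188) = (37180 - 168*(-185 + 2*(25 - 7 - 2*12)/(-9 + 12)))*(-40178 + 20188) = (37180 - 168*(-185 + 2*(25 - 7 - 24)/3))*(-19990) = (37180 - 168*(-185 + 2*(⅓)*(-6)))*(-19990) = (37180 - 168*(-185 - 4))*(-19990) = (37180 - 168*(-189))*(-19990) = (37180 + 31752)*(-19990) = 68932*(-19990) = -1377950680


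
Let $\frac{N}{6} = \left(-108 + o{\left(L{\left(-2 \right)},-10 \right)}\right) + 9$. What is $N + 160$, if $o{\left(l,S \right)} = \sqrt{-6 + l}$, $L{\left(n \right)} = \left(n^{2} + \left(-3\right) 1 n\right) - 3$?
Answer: $-428$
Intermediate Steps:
$L{\left(n \right)} = -3 + n^{2} - 3 n$ ($L{\left(n \right)} = \left(n^{2} - 3 n\right) - 3 = -3 + n^{2} - 3 n$)
$N = -588$ ($N = 6 \left(\left(-108 + \sqrt{-6 - \left(-3 - 4\right)}\right) + 9\right) = 6 \left(\left(-108 + \sqrt{-6 + \left(-3 + 4 + 6\right)}\right) + 9\right) = 6 \left(\left(-108 + \sqrt{-6 + 7}\right) + 9\right) = 6 \left(\left(-108 + \sqrt{1}\right) + 9\right) = 6 \left(\left(-108 + 1\right) + 9\right) = 6 \left(-107 + 9\right) = 6 \left(-98\right) = -588$)
$N + 160 = -588 + 160 = -428$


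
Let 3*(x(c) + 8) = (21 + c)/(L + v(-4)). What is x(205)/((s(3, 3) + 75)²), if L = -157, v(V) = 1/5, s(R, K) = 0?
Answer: -9973/6615000 ≈ -0.0015076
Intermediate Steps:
v(V) = ⅕
x(c) = -901/112 - 5*c/2352 (x(c) = -8 + ((21 + c)/(-157 + ⅕))/3 = -8 + ((21 + c)/(-784/5))/3 = -8 + ((21 + c)*(-5/784))/3 = -8 + (-15/112 - 5*c/784)/3 = -8 + (-5/112 - 5*c/2352) = -901/112 - 5*c/2352)
x(205)/((s(3, 3) + 75)²) = (-901/112 - 5/2352*205)/((0 + 75)²) = (-901/112 - 1025/2352)/(75²) = -9973/1176/5625 = -9973/1176*1/5625 = -9973/6615000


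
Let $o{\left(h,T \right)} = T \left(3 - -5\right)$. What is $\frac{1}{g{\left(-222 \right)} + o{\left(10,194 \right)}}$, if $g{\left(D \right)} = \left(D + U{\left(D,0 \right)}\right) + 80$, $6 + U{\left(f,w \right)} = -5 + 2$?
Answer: $\frac{1}{1401} \approx 0.00071378$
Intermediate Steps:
$U{\left(f,w \right)} = -9$ ($U{\left(f,w \right)} = -6 + \left(-5 + 2\right) = -6 - 3 = -9$)
$o{\left(h,T \right)} = 8 T$ ($o{\left(h,T \right)} = T \left(3 + 5\right) = T 8 = 8 T$)
$g{\left(D \right)} = 71 + D$ ($g{\left(D \right)} = \left(D - 9\right) + 80 = \left(-9 + D\right) + 80 = 71 + D$)
$\frac{1}{g{\left(-222 \right)} + o{\left(10,194 \right)}} = \frac{1}{\left(71 - 222\right) + 8 \cdot 194} = \frac{1}{-151 + 1552} = \frac{1}{1401}$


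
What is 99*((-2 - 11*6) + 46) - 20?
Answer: -2198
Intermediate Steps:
99*((-2 - 11*6) + 46) - 20 = 99*((-2 - 66) + 46) - 20 = 99*(-68 + 46) - 20 = 99*(-22) - 20 = -2178 - 20 = -2198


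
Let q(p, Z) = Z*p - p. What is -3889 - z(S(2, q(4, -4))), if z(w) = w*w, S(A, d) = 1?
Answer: -3890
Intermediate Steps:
q(p, Z) = -p + Z*p
z(w) = w**2
-3889 - z(S(2, q(4, -4))) = -3889 - 1*1**2 = -3889 - 1*1 = -3889 - 1 = -3890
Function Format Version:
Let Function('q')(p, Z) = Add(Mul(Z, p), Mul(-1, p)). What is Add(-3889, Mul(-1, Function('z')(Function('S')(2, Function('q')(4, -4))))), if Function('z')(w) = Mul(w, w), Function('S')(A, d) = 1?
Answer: -3890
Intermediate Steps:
Function('q')(p, Z) = Add(Mul(-1, p), Mul(Z, p))
Function('z')(w) = Pow(w, 2)
Add(-3889, Mul(-1, Function('z')(Function('S')(2, Function('q')(4, -4))))) = Add(-3889, Mul(-1, Pow(1, 2))) = Add(-3889, Mul(-1, 1)) = Add(-3889, -1) = -3890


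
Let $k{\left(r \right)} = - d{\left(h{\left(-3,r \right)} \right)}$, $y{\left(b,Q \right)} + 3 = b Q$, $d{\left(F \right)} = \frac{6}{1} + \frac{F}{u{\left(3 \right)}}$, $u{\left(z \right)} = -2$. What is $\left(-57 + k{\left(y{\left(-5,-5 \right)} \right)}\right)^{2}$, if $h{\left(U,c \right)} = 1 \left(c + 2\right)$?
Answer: $2601$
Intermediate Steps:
$h{\left(U,c \right)} = 2 + c$ ($h{\left(U,c \right)} = 1 \left(2 + c\right) = 2 + c$)
$d{\left(F \right)} = 6 - \frac{F}{2}$ ($d{\left(F \right)} = \frac{6}{1} + \frac{F}{-2} = 6 \cdot 1 + F \left(- \frac{1}{2}\right) = 6 - \frac{F}{2}$)
$y{\left(b,Q \right)} = -3 + Q b$ ($y{\left(b,Q \right)} = -3 + b Q = -3 + Q b$)
$k{\left(r \right)} = -5 + \frac{r}{2}$ ($k{\left(r \right)} = - (6 - \frac{2 + r}{2}) = - (6 - \left(1 + \frac{r}{2}\right)) = - (5 - \frac{r}{2}) = -5 + \frac{r}{2}$)
$\left(-57 + k{\left(y{\left(-5,-5 \right)} \right)}\right)^{2} = \left(-57 - \left(5 - \frac{-3 - -25}{2}\right)\right)^{2} = \left(-57 - \left(5 - \frac{-3 + 25}{2}\right)\right)^{2} = \left(-57 + \left(-5 + \frac{1}{2} \cdot 22\right)\right)^{2} = \left(-57 + \left(-5 + 11\right)\right)^{2} = \left(-57 + 6\right)^{2} = \left(-51\right)^{2} = 2601$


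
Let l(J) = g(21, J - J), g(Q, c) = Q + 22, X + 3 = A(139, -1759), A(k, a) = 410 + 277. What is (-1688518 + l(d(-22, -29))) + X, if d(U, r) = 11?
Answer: -1687791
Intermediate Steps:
A(k, a) = 687
X = 684 (X = -3 + 687 = 684)
g(Q, c) = 22 + Q
l(J) = 43 (l(J) = 22 + 21 = 43)
(-1688518 + l(d(-22, -29))) + X = (-1688518 + 43) + 684 = -1688475 + 684 = -1687791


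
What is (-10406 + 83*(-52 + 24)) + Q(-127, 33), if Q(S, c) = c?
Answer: -12697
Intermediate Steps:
(-10406 + 83*(-52 + 24)) + Q(-127, 33) = (-10406 + 83*(-52 + 24)) + 33 = (-10406 + 83*(-28)) + 33 = (-10406 - 2324) + 33 = -12730 + 33 = -12697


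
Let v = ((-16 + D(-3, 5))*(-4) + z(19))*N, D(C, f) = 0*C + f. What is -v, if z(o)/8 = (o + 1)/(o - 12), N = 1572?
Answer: -735696/7 ≈ -1.0510e+5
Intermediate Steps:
D(C, f) = f (D(C, f) = 0 + f = f)
z(o) = 8*(1 + o)/(-12 + o) (z(o) = 8*((o + 1)/(o - 12)) = 8*((1 + o)/(-12 + o)) = 8*(1 + o)/(-12 + o))
v = 735696/7 (v = ((-16 + 5)*(-4) + 8*(1 + 19)/(-12 + 19))*1572 = (-11*(-4) + 8*20/7)*1572 = (44 + 8*(1/7)*20)*1572 = (44 + 160/7)*1572 = (468/7)*1572 = 735696/7 ≈ 1.0510e+5)
-v = -1*735696/7 = -735696/7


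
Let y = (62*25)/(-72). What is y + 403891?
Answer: 14539301/36 ≈ 4.0387e+5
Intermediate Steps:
y = -775/36 (y = 1550*(-1/72) = -775/36 ≈ -21.528)
y + 403891 = -775/36 + 403891 = 14539301/36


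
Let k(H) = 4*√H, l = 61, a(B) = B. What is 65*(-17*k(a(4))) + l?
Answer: -8779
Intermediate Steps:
65*(-17*k(a(4))) + l = 65*(-68*√4) + 61 = 65*(-68*2) + 61 = 65*(-17*8) + 61 = 65*(-136) + 61 = -8840 + 61 = -8779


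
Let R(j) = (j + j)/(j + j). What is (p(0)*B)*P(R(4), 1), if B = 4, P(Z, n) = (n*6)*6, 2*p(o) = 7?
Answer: 504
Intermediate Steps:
p(o) = 7/2 (p(o) = (½)*7 = 7/2)
R(j) = 1 (R(j) = (2*j)/((2*j)) = (2*j)*(1/(2*j)) = 1)
P(Z, n) = 36*n (P(Z, n) = (6*n)*6 = 36*n)
(p(0)*B)*P(R(4), 1) = ((7/2)*4)*(36*1) = 14*36 = 504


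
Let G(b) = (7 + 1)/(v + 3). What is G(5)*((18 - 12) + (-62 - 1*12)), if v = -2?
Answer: -544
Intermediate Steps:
G(b) = 8 (G(b) = (7 + 1)/(-2 + 3) = 8/1 = 8*1 = 8)
G(5)*((18 - 12) + (-62 - 1*12)) = 8*((18 - 12) + (-62 - 1*12)) = 8*(6 + (-62 - 12)) = 8*(6 - 74) = 8*(-68) = -544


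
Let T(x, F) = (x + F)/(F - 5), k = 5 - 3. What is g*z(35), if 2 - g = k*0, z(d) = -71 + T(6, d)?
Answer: -2089/15 ≈ -139.27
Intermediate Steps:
k = 2
T(x, F) = (F + x)/(-5 + F)
z(d) = -71 + (6 + d)/(-5 + d) (z(d) = -71 + (d + 6)/(-5 + d) = -71 + (6 + d)/(-5 + d))
g = 2 (g = 2 - 2*0 = 2 - 1*0 = 2 + 0 = 2)
g*z(35) = 2*((361 - 70*35)/(-5 + 35)) = 2*((361 - 2450)/30) = 2*((1/30)*(-2089)) = 2*(-2089/30) = -2089/15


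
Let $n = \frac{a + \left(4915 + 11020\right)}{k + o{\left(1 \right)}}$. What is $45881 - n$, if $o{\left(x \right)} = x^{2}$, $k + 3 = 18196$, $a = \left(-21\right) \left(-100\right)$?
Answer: $\frac{834740879}{18194} \approx 45880.0$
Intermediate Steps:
$a = 2100$
$k = 18193$ ($k = -3 + 18196 = 18193$)
$n = \frac{18035}{18194}$ ($n = \frac{2100 + \left(4915 + 11020\right)}{18193 + 1^{2}} = \frac{2100 + 15935}{18193 + 1} = \frac{18035}{18194} \approx 0.99126$)
$45881 - n = 45881 - \frac{18035}{18194} = \frac{834740879}{18194}$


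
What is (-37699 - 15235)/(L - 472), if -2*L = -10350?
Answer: -52934/4703 ≈ -11.255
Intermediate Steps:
L = 5175 (L = -½*(-10350) = 5175)
(-37699 - 15235)/(L - 472) = (-37699 - 15235)/(5175 - 472) = -52934/4703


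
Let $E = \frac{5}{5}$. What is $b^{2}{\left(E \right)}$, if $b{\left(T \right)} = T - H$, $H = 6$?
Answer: $25$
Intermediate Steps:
$E = 1$ ($E = 5 \cdot \frac{1}{5} = 1$)
$b{\left(T \right)} = -6 + T$ ($b{\left(T \right)} = T - 6 = -6 + T$)
$b^{2}{\left(E \right)} = \left(-6 + 1\right)^{2} = \left(-5\right)^{2} = 25$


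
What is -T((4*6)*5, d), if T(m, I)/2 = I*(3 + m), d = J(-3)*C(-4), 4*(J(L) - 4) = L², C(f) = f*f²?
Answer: 98400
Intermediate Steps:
C(f) = f³
J(L) = 4 + L²/4
d = -400 (d = (4 + (¼)*(-3)²)*(-4)³ = (4 + (¼)*9)*(-64) = (4 + 9/4)*(-64) = (25/4)*(-64) = -400)
T(m, I) = 2*I*(3 + m) (T(m, I) = 2*(I*(3 + m)) = 2*I*(3 + m))
-T((4*6)*5, d) = -2*(-400)*(3 + (4*6)*5) = -2*(-400)*(3 + 24*5) = -2*(-400)*(3 + 120) = -2*(-400)*123 = -1*(-98400) = 98400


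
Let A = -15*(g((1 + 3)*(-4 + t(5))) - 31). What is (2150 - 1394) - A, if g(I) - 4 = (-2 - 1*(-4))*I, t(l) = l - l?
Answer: -129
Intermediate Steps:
t(l) = 0
g(I) = 4 + 2*I (g(I) = 4 + (-2 - 1*(-4))*I = 4 + (-2 + 4)*I = 4 + 2*I)
A = 885 (A = -15*((4 + 2*((1 + 3)*(-4 + 0))) - 31) = -15*((4 + 2*(4*(-4))) - 31) = -15*((4 + 2*(-16)) - 31) = -15*((4 - 32) - 31) = -15*(-28 - 31) = -15*(-59) = 885)
(2150 - 1394) - A = (2150 - 1394) - 1*885 = 756 - 885 = -129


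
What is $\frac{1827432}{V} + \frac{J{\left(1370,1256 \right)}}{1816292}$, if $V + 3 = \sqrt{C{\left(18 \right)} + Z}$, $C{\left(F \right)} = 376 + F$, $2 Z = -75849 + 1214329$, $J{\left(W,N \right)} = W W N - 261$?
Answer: $\frac{450927843264769}{344868443500} + \frac{609144 \sqrt{569634}}{189875} \approx 3728.8$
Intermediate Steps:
$J{\left(W,N \right)} = -261 + N W^{2}$ ($J{\left(W,N \right)} = W^{2} N - 261 = N W^{2} - 261 = -261 + N W^{2}$)
$Z = 569240$ ($Z = \frac{-75849 + 1214329}{2} = \frac{1}{2} \cdot 1138480 = 569240$)
$V = -3 + \sqrt{569634}$ ($V = -3 + \sqrt{\left(376 + 18\right) + 569240} = -3 + \sqrt{394 + 569240} = -3 + \sqrt{569634} \approx 751.74$)
$\frac{1827432}{V} + \frac{J{\left(1370,1256 \right)}}{1816292} = \frac{1827432}{-3 + \sqrt{569634}} + \frac{-261 + 1256 \cdot 1370^{2}}{1816292} = \frac{1827432}{-3 + \sqrt{569634}} + \left(-261 + 1256 \cdot 1876900\right) \frac{1}{1816292} = \frac{1827432}{-3 + \sqrt{569634}} + \left(-261 + 2357386400\right) \frac{1}{1816292} = \frac{1827432}{-3 + \sqrt{569634}} + 2357386139 \cdot \frac{1}{1816292} = \frac{1827432}{-3 + \sqrt{569634}} + \frac{2357386139}{1816292} = \frac{2357386139}{1816292} + \frac{1827432}{-3 + \sqrt{569634}}$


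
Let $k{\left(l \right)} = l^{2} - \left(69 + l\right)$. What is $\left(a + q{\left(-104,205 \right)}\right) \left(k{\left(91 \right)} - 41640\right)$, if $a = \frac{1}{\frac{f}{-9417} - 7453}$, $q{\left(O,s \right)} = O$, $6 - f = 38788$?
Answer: $\frac{244528002975567}{70146119} \approx 3.486 \cdot 10^{6}$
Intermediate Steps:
$f = -38782$ ($f = 6 - 38788 = -38782$)
$k{\left(l \right)} = -69 + l^{2} - l$
$a = - \frac{9417}{70146119}$ ($a = \frac{1}{- \frac{38782}{-9417} - 7453} = \frac{1}{\left(-38782\right) \left(- \frac{1}{9417}\right) - 7453} = \frac{1}{\frac{38782}{9417} - 7453} = \frac{1}{- \frac{70146119}{9417}} = - \frac{9417}{70146119} \approx -0.00013425$)
$\left(a + q{\left(-104,205 \right)}\right) \left(k{\left(91 \right)} - 41640\right) = \left(- \frac{9417}{70146119} - 104\right) \left(\left(-69 + 91^{2} - 91\right) - 41640\right) = - \frac{7295205793 \left(\left(-69 + 8281 - 91\right) - 41640\right)}{70146119} = - \frac{7295205793 \left(8121 - 41640\right)}{70146119} = \left(- \frac{7295205793}{70146119}\right) \left(-33519\right) = \frac{244528002975567}{70146119}$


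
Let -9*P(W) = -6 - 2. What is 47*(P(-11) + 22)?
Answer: 9682/9 ≈ 1075.8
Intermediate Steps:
P(W) = 8/9 (P(W) = -(-6 - 2)/9 = -⅑*(-8) = 8/9)
47*(P(-11) + 22) = 47*(8/9 + 22) = 47*(206/9) = 9682/9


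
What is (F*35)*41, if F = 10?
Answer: 14350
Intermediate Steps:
(F*35)*41 = (10*35)*41 = 350*41 = 14350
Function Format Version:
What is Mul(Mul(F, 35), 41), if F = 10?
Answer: 14350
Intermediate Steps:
Mul(Mul(F, 35), 41) = Mul(Mul(10, 35), 41) = Mul(350, 41) = 14350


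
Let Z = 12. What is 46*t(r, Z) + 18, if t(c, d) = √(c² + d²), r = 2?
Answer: 18 + 92*√37 ≈ 577.61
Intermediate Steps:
46*t(r, Z) + 18 = 46*√(2² + 12²) + 18 = 46*√(4 + 144) + 18 = 46*√148 + 18 = 46*(2*√37) + 18 = 92*√37 + 18 = 18 + 92*√37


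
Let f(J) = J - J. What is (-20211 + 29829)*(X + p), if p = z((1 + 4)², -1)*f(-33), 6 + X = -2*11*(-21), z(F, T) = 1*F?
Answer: 4385808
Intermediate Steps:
z(F, T) = F
f(J) = 0
X = 456 (X = -6 - 2*11*(-21) = -6 - 22*(-21) = -6 + 462 = 456)
p = 0 (p = (1 + 4)²*0 = 5²*0 = 25*0 = 0)
(-20211 + 29829)*(X + p) = (-20211 + 29829)*(456 + 0) = 9618*456 = 4385808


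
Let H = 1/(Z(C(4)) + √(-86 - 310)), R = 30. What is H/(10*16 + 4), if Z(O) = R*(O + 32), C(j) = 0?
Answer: 20/3150153 - I*√11/25201224 ≈ 6.3489e-6 - 1.3161e-7*I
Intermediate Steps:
Z(O) = 960 + 30*O (Z(O) = 30*(O + 32) = 30*(32 + O) = 960 + 30*O)
H = 1/(960 + 6*I*√11) (H = 1/((960 + 30*0) + √(-86 - 310)) = 1/((960 + 0) + √(-396)) = 1/(960 + 6*I*√11) ≈ 0.0010412 - 2.158e-5*I)
H/(10*16 + 4) = (80/76833 - I*√11/153666)/(10*16 + 4) = (80/76833 - I*√11/153666)/(160 + 4) = (80/76833 - I*√11/153666)/164 = (80/76833 - I*√11/153666)*(1/164) = 20/3150153 - I*√11/25201224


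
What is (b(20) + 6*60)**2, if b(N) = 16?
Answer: 141376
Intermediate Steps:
(b(20) + 6*60)**2 = (16 + 6*60)**2 = (16 + 360)**2 = 376**2 = 141376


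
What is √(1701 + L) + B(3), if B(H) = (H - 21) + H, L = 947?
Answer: -15 + 2*√662 ≈ 36.459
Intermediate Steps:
B(H) = -21 + 2*H (B(H) = (-21 + H) + H = -21 + 2*H)
√(1701 + L) + B(3) = √(1701 + 947) + (-21 + 2*3) = √2648 + (-21 + 6) = 2*√662 - 15 = -15 + 2*√662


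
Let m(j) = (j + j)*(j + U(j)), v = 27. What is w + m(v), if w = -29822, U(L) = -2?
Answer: -28472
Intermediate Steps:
m(j) = 2*j*(-2 + j) (m(j) = (j + j)*(j - 2) = (2*j)*(-2 + j) = 2*j*(-2 + j))
w + m(v) = -29822 + 2*27*(-2 + 27) = -29822 + 2*27*25 = -29822 + 1350 = -28472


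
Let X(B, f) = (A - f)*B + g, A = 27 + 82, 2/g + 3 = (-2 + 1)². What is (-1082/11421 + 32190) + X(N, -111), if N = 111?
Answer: 646530307/11421 ≈ 56609.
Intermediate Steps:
g = -1 (g = 2/(-3 + (-2 + 1)²) = 2/(-3 + (-1)²) = 2/(-3 + 1) = 2/(-2) = 2*(-½) = -1)
A = 109
X(B, f) = -1 + B*(109 - f) (X(B, f) = (109 - f)*B - 1 = B*(109 - f) - 1 = -1 + B*(109 - f))
(-1082/11421 + 32190) + X(N, -111) = (-1082/11421 + 32190) + (-1 + 109*111 - 1*111*(-111)) = (-1082*1/11421 + 32190) + (-1 + 12099 + 12321) = (-1082/11421 + 32190) + 24419 = 367640908/11421 + 24419 = 646530307/11421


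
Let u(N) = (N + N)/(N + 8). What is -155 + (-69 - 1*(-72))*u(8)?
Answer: -152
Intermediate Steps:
u(N) = 2*N/(8 + N) (u(N) = (2*N)/(8 + N) = 2*N/(8 + N))
-155 + (-69 - 1*(-72))*u(8) = -155 + (-69 - 1*(-72))*(2*8/(8 + 8)) = -155 + (-69 + 72)*(2*8/16) = -155 + 3*(2*8*(1/16)) = -155 + 3*1 = -155 + 3 = -152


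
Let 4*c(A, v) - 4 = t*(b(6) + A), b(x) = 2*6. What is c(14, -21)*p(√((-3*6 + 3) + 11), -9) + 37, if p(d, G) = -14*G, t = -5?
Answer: -3932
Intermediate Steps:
b(x) = 12
c(A, v) = -14 - 5*A/4 (c(A, v) = 1 + (-5*(12 + A))/4 = 1 + (-60 - 5*A)/4 = 1 + (-15 - 5*A/4) = -14 - 5*A/4)
c(14, -21)*p(√((-3*6 + 3) + 11), -9) + 37 = (-14 - 5/4*14)*(-14*(-9)) + 37 = (-14 - 35/2)*126 + 37 = -63/2*126 + 37 = -3969 + 37 = -3932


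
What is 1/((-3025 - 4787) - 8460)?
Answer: -1/16272 ≈ -6.1455e-5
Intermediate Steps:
1/((-3025 - 4787) - 8460) = 1/(-7812 - 8460) = 1/(-16272) = -1/16272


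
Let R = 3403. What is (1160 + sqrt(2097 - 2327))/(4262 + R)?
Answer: 232/1533 + I*sqrt(230)/7665 ≈ 0.15134 + 0.0019786*I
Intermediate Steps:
(1160 + sqrt(2097 - 2327))/(4262 + R) = (1160 + sqrt(2097 - 2327))/(4262 + 3403) = (1160 + sqrt(-230))/7665 = (1160 + I*sqrt(230))*(1/7665) = 232/1533 + I*sqrt(230)/7665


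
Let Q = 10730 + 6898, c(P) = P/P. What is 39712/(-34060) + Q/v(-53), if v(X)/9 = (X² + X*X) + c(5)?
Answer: -117322156/143537355 ≈ -0.81736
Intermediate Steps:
c(P) = 1
v(X) = 9 + 18*X² (v(X) = 9*((X² + X*X) + 1) = 9*((X² + X²) + 1) = 9*(2*X² + 1) = 9*(1 + 2*X²) = 9 + 18*X²)
Q = 17628
39712/(-34060) + Q/v(-53) = 39712/(-34060) + 17628/(9 + 18*(-53)²) = 39712*(-1/34060) + 17628/(9 + 18*2809) = -9928/8515 + 17628/(9 + 50562) = -9928/8515 + 17628/50571 = -9928/8515 + 17628*(1/50571) = -9928/8515 + 5876/16857 = -117322156/143537355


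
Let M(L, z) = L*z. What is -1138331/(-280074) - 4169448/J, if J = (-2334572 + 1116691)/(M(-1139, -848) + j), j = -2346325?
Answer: -1612028097430619245/341096803194 ≈ -4.7260e+6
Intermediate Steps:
J = 1217881/1380453 (J = (-2334572 + 1116691)/(-1139*(-848) - 2346325) = -1217881/(965872 - 2346325) = -1217881/(-1380453) = -1217881*(-1/1380453) = 1217881/1380453 ≈ 0.88223)
-1138331/(-280074) - 4169448/J = -1138331/(-280074) - 4169448/1217881/1380453 = -1138331*(-1/280074) - 4169448*1380453/1217881 = 1138331/280074 - 5755726999944/1217881 = -1612028097430619245/341096803194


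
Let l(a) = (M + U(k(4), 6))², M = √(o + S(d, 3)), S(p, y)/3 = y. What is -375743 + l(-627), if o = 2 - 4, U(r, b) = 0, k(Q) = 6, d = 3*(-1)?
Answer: -375736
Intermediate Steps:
d = -3
S(p, y) = 3*y
o = -2
M = √7 (M = √(-2 + 3*3) = √(-2 + 9) = √7 ≈ 2.6458)
l(a) = 7 (l(a) = (√7 + 0)² = (√7)² = 7)
-375743 + l(-627) = -375743 + 7 = -375736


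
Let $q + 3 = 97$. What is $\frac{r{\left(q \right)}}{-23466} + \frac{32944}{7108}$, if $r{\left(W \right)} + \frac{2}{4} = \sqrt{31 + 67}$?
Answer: $\frac{386533729}{83398164} - \frac{7 \sqrt{2}}{23466} \approx 4.6344$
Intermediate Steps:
$q = 94$ ($q = -3 + 97 = 94$)
$r{\left(W \right)} = - \frac{1}{2} + 7 \sqrt{2}$ ($r{\left(W \right)} = - \frac{1}{2} + \sqrt{31 + 67} = - \frac{1}{2} + \sqrt{98} = - \frac{1}{2} + 7 \sqrt{2}$)
$\frac{r{\left(q \right)}}{-23466} + \frac{32944}{7108} = \frac{- \frac{1}{2} + 7 \sqrt{2}}{-23466} + \frac{32944}{7108} = \left(- \frac{1}{2} + 7 \sqrt{2}\right) \left(- \frac{1}{23466}\right) + 32944 \cdot \frac{1}{7108} = \left(\frac{1}{46932} - \frac{7 \sqrt{2}}{23466}\right) + \frac{8236}{1777} = \frac{386533729}{83398164} - \frac{7 \sqrt{2}}{23466}$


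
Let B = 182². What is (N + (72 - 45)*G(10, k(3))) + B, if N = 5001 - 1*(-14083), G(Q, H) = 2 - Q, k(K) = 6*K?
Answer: 51992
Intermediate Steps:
B = 33124
N = 19084 (N = 5001 + 14083 = 19084)
(N + (72 - 45)*G(10, k(3))) + B = (19084 + (72 - 45)*(2 - 1*10)) + 33124 = (19084 + 27*(2 - 10)) + 33124 = (19084 + 27*(-8)) + 33124 = (19084 - 216) + 33124 = 18868 + 33124 = 51992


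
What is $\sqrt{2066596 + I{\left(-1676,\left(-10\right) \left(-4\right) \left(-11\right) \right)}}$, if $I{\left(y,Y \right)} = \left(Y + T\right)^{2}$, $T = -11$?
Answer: $\sqrt{2269997} \approx 1506.7$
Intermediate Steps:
$I{\left(y,Y \right)} = \left(-11 + Y\right)^{2}$ ($I{\left(y,Y \right)} = \left(Y - 11\right)^{2} = \left(-11 + Y\right)^{2}$)
$\sqrt{2066596 + I{\left(-1676,\left(-10\right) \left(-4\right) \left(-11\right) \right)}} = \sqrt{2066596 + \left(-11 + \left(-10\right) \left(-4\right) \left(-11\right)\right)^{2}} = \sqrt{2066596 + \left(-11 + 40 \left(-11\right)\right)^{2}} = \sqrt{2066596 + \left(-11 - 440\right)^{2}} = \sqrt{2066596 + \left(-451\right)^{2}} = \sqrt{2066596 + 203401} = \sqrt{2269997}$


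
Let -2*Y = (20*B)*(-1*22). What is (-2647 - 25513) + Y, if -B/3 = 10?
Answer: -34760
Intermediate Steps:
B = -30 (B = -3*10 = -30)
Y = -6600 (Y = -20*(-30)*(-1*22)/2 = -(-300)*(-22) = -1/2*13200 = -6600)
(-2647 - 25513) + Y = (-2647 - 25513) - 6600 = -28160 - 6600 = -34760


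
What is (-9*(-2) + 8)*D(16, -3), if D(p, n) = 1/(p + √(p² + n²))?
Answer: -416/9 + 26*√265/9 ≈ 0.80548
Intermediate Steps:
D(p, n) = 1/(p + √(n² + p²))
(-9*(-2) + 8)*D(16, -3) = (-9*(-2) + 8)/(16 + √((-3)² + 16²)) = (18 + 8)/(16 + √(9 + 256)) = 26/(16 + √265)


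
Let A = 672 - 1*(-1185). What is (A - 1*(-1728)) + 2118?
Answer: 5703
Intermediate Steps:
A = 1857 (A = 672 + 1185 = 1857)
(A - 1*(-1728)) + 2118 = (1857 - 1*(-1728)) + 2118 = (1857 + 1728) + 2118 = 3585 + 2118 = 5703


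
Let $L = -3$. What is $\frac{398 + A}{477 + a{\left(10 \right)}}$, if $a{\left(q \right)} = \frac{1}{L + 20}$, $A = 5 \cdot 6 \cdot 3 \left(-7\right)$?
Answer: $- \frac{1972}{4055} \approx -0.48631$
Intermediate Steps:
$A = -630$ ($A = 5 \cdot 18 \left(-7\right) = 90 \left(-7\right) = -630$)
$a{\left(q \right)} = \frac{1}{17}$ ($a{\left(q \right)} = \frac{1}{-3 + 20} = \frac{1}{17}$)
$\frac{398 + A}{477 + a{\left(10 \right)}} = \frac{398 - 630}{477 + \frac{1}{17}} = - \frac{232}{\frac{8110}{17}} = \left(-232\right) \frac{17}{8110} = - \frac{1972}{4055}$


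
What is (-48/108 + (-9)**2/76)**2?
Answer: 180625/467856 ≈ 0.38607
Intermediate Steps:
(-48/108 + (-9)**2/76)**2 = (-48*1/108 + 81*(1/76))**2 = (-4/9 + 81/76)**2 = (425/684)**2 = 180625/467856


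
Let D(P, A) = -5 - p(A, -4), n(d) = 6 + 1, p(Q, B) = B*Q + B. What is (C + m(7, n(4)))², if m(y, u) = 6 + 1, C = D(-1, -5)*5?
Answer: 9604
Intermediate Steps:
p(Q, B) = B + B*Q
n(d) = 7
D(P, A) = -1 + 4*A (D(P, A) = -5 - (-4)*(1 + A) = -5 - (-4 - 4*A) = -5 + (4 + 4*A) = -1 + 4*A)
C = -105 (C = (-1 + 4*(-5))*5 = (-1 - 20)*5 = -21*5 = -105)
m(y, u) = 7
(C + m(7, n(4)))² = (-105 + 7)² = (-98)² = 9604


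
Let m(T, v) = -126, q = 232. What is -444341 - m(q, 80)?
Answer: -444215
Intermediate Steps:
-444341 - m(q, 80) = -444341 - 1*(-126) = -444341 + 126 = -444215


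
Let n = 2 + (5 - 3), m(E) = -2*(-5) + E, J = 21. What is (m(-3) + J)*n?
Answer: 112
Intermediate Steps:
m(E) = 10 + E
n = 4 (n = 2 + 2 = 4)
(m(-3) + J)*n = ((10 - 3) + 21)*4 = (7 + 21)*4 = 28*4 = 112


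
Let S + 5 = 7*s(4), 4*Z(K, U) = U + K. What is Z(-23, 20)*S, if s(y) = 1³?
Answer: -3/2 ≈ -1.5000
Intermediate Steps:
Z(K, U) = K/4 + U/4 (Z(K, U) = (U + K)/4 = (K + U)/4 = K/4 + U/4)
s(y) = 1
S = 2 (S = -5 + 7*1 = -5 + 7 = 2)
Z(-23, 20)*S = ((¼)*(-23) + (¼)*20)*2 = (-23/4 + 5)*2 = -¾*2 = -3/2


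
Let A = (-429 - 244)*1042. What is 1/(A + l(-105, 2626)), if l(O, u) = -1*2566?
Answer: -1/703832 ≈ -1.4208e-6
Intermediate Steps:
l(O, u) = -2566
A = -701266 (A = -673*1042 = -701266)
1/(A + l(-105, 2626)) = 1/(-701266 - 2566) = 1/(-703832) = -1/703832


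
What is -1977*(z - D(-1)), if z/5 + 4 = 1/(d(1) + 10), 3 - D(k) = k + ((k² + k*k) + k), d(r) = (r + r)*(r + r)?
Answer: 626709/14 ≈ 44765.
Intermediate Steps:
d(r) = 4*r² (d(r) = (2*r)*(2*r) = 4*r²)
D(k) = 3 - 2*k - 2*k² (D(k) = 3 - (k + ((k² + k*k) + k)) = 3 - (k + ((k² + k²) + k)) = 3 - (k + (2*k² + k)) = 3 - (k + (k + 2*k²)) = 3 - (2*k + 2*k²) = 3 + (-2*k - 2*k²) = 3 - 2*k - 2*k²)
z = -275/14 (z = -20 + 5/(4*1² + 10) = -20 + 5/(4*1 + 10) = -20 + 5/(4 + 10) = -20 + 5/14 = -275/14 ≈ -19.643)
-1977*(z - D(-1)) = -1977*(-275/14 - (3 - 2*(-1) - 2*(-1)²)) = -1977*(-275/14 - (3 + 2 - 2*1)) = -1977*(-275/14 - (3 + 2 - 2)) = -1977*(-275/14 - 1*3) = -1977*(-275/14 - 3) = -1977*(-317/14) = 626709/14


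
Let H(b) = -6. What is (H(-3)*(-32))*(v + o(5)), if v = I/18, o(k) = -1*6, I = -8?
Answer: -3712/3 ≈ -1237.3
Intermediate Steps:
o(k) = -6
v = -4/9 (v = -8/18 = -8*1/18 = -4/9 ≈ -0.44444)
(H(-3)*(-32))*(v + o(5)) = (-6*(-32))*(-4/9 - 6) = 192*(-58/9) = -3712/3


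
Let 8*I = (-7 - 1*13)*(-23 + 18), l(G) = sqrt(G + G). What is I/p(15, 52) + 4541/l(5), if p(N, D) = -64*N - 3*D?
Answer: -25/2232 + 4541*sqrt(10)/10 ≈ 1436.0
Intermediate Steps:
l(G) = sqrt(2)*sqrt(G) (l(G) = sqrt(2*G) = sqrt(2)*sqrt(G))
I = 25/2 (I = ((-7 - 1*13)*(-23 + 18))/8 = ((-7 - 13)*(-5))/8 = (-20*(-5))/8 = (1/8)*100 = 25/2 ≈ 12.500)
I/p(15, 52) + 4541/l(5) = 25/(2*(-64*15 - 3*52)) + 4541/((sqrt(2)*sqrt(5))) = 25/(2*(-960 - 156)) + 4541/(sqrt(10)) = (25/2)/(-1116) + 4541*(sqrt(10)/10) = (25/2)*(-1/1116) + 4541*sqrt(10)/10 = -25/2232 + 4541*sqrt(10)/10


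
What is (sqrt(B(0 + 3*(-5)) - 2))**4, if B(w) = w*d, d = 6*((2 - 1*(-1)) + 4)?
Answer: 399424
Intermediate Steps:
d = 42 (d = 6*((2 + 1) + 4) = 6*(3 + 4) = 6*7 = 42)
B(w) = 42*w (B(w) = w*42 = 42*w)
(sqrt(B(0 + 3*(-5)) - 2))**4 = (sqrt(42*(0 + 3*(-5)) - 2))**4 = (sqrt(42*(0 - 15) - 2))**4 = (sqrt(42*(-15) - 2))**4 = (sqrt(-630 - 2))**4 = (sqrt(-632))**4 = (2*I*sqrt(158))**4 = 399424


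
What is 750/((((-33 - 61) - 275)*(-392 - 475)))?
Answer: 250/106641 ≈ 0.0023443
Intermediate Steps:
750/((((-33 - 61) - 275)*(-392 - 475))) = 750/(((-94 - 275)*(-867))) = 750/((-369*(-867))) = 750/319923 = 750*(1/319923) = 250/106641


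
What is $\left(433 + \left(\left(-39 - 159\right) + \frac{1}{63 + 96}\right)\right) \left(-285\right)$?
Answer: $- \frac{3549770}{53} \approx -66977.0$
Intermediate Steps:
$\left(433 + \left(\left(-39 - 159\right) + \frac{1}{63 + 96}\right)\right) \left(-285\right) = \left(433 - \left(198 - \frac{1}{159}\right)\right) \left(-285\right) = \left(433 + \left(-198 + \frac{1}{159}\right)\right) \left(-285\right) = \left(433 - \frac{31481}{159}\right) \left(-285\right) = \frac{37366}{159} \left(-285\right) = - \frac{3549770}{53}$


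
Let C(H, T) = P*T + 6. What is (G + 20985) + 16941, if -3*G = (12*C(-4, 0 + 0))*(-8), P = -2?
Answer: 38118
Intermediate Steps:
C(H, T) = 6 - 2*T (C(H, T) = -2*T + 6 = 6 - 2*T)
G = 192 (G = -12*(6 - 2*(0 + 0))*(-8)/3 = -12*(6 - 2*0)*(-8)/3 = -12*(6 + 0)*(-8)/3 = -12*6*(-8)/3 = -24*(-8) = -1/3*(-576) = 192)
(G + 20985) + 16941 = (192 + 20985) + 16941 = 21177 + 16941 = 38118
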